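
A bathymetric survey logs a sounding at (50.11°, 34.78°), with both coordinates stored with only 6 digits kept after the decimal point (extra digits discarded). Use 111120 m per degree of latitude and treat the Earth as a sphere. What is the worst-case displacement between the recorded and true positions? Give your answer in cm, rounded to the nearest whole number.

Truncating at 6 decimal places can drop up to a full unit in the last place, so each coordinate may be off by as much as 1e-06°.
N–S: 1e-06° × 111120 m/° = 0.11112 m.
Longitude error → 1e-06 × 111120 × cos 50.11° = 1e-06 × 111120 × 0.6413 ≈ 0.071263 m.
Worst case both components are at the extreme and orthogonal: √(0.11112² + 0.071263²) ≈ 0.132008 m.
That is 0.132008 m = 13.201 cm.

13 cm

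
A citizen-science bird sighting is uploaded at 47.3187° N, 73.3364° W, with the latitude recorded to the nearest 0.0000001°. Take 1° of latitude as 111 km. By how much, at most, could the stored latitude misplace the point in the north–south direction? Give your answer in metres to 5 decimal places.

0.00555 metres

Rounding to 7 decimal places leaves the latitude within ±5e-08° of the true value.
North–south distance: 5e-08° × 111000 m/° = 0.00555 m.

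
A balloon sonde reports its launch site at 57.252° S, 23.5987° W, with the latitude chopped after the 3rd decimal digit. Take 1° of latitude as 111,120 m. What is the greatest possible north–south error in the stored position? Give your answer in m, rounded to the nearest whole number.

111 m

Truncating at 3 decimal places can drop up to a full unit in the last place, so the latitude may be off by as much as 0.001°.
North–south distance: 0.001° × 111120 m/° = 111.12 m.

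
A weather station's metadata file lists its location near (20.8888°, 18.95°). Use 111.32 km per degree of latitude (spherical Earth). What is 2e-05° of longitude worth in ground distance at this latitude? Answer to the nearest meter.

2 meters

2e-05° of longitude at 20.8888° is 2e-05 × 111320 × cos 20.8888° ≈ 2e-05 × 104003 = 2.08007 m.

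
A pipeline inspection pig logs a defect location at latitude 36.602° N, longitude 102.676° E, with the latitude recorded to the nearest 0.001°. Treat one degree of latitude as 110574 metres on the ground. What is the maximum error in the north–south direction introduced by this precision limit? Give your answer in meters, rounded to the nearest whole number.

Rounding to 3 decimal places leaves the latitude within ±0.0005° of the true value.
So the N–S error is at most 0.0005 × 110574 = 55.287 m.

55 meters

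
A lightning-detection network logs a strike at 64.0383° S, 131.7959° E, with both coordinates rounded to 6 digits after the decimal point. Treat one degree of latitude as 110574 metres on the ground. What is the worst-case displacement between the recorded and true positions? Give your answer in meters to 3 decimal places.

Rounding to 6 decimal places leaves each coordinate within ±5e-07° of the true value.
Latitude error → 5e-07 × 110574 = 0.055287 m along the meridian.
East–west component at 64.0383°: 5e-07° × 110574 × cos 64.0383° ≈ 5e-07 × 48406 ≈ 0.024203 m.
Combining orthogonally: (0.055287² + 0.024203²)^½ ≈ 0.0603526 m.

0.060 meters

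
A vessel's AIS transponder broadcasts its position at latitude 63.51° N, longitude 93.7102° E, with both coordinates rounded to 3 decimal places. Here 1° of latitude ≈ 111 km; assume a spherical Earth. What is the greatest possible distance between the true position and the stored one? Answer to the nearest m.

Rounding to 3 decimal places leaves each coordinate within ±0.0005° of the true value.
Latitude error → 0.0005 × 111000 = 55.5 m along the meridian.
Longitude error → 0.0005 × 111000 × cos 63.51° = 0.0005 × 111000 × 0.4460 ≈ 24.7553 m.
The two errors are perpendicular, so the maximum displacement is √(55.5² + 24.7553²) ≈ 60.7707 m.

61 m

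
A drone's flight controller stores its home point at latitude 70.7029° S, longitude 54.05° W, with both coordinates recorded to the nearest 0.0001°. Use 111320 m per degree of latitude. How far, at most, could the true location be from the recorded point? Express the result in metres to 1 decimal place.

5.9 metres

Rounding to 4 decimal places leaves each coordinate within ±5e-05° of the true value.
North–south component: 5e-05° × 111320 = 5.566 m.
East–west component at 70.7029°: 5e-05° × 111320 × cos 70.7029° ≈ 5e-05 × 36787.5 ≈ 1.83938 m.
Worst case both components are at the extreme and orthogonal: √(5.566² + 1.83938²) ≈ 5.86205 m.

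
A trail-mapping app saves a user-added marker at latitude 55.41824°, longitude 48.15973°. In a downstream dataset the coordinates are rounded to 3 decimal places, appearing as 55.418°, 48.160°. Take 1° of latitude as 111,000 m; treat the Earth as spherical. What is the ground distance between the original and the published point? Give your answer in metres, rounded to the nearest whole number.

32 metres

Δlat = 55.41824 − 55.418 = +0.00024°; Δlon = 48.15973 − 48.160 = -0.00027°.
North–south shift: 0.00024 × 111000 = 26.64 m.
East–west at this latitude: -0.00027° × 111000 × cos 55.418° ≈ -0.00027 × 63001.9 = -17.0105 m.
Hypotenuse of the two orthogonal shifts: √(26.64² + 17.0105²) = 31.6077 m.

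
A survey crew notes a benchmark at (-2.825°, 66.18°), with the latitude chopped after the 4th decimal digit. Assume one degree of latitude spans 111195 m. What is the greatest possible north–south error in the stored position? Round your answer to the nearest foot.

36 feet

Truncating at 4 decimal places can drop up to a full unit in the last place, so the latitude may be off by as much as 0.0001°.
Along the meridian that is 0.0001° × 111195 m/° = 11.1195 m.
In feet: 11.1195 m ÷ 0.3048 ≈ 36.481 ft.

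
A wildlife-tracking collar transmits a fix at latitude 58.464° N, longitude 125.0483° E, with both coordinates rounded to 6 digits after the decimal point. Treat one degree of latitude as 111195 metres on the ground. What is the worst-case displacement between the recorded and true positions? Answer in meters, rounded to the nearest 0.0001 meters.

0.0627 meters

Rounding to 6 decimal places leaves each coordinate within ±5e-07° of the true value.
Latitude error → 5e-07 × 111195 = 0.0555975 m along the meridian.
East–west component at 58.464°: 5e-07° × 111195 × cos 58.464° ≈ 5e-07 × 58158.8 ≈ 0.0290794 m.
Combining orthogonally: (0.0555975² + 0.0290794²)^½ ≈ 0.0627431 m.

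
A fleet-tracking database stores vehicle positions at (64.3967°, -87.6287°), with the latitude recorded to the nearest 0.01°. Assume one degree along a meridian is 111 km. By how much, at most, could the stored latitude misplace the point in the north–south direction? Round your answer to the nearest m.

Rounding to 2 decimal places leaves the latitude within ±0.005° of the true value.
Along the meridian that is 0.005° × 111000 m/° = 555 m.

555 m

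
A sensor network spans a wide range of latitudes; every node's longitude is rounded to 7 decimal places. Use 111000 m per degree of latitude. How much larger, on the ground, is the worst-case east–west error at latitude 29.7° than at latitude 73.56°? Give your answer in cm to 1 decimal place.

0.3 cm

Rounding to 7 decimal places leaves the longitude within ±5e-08° of the true value.
At 29.7°: 5e-08° × 111000 × cos 29.7° = 5e-08 × 111000 × 0.8686 ≈ 0.0048209 m.
Error at 73.56° = 5e-08° × 111000 × cos 73.56° ≈ 0.00555 × 0.2830 = 0.0015707 m.
So the lower-latitude error exceeds the higher by 0.0048209 − 0.0015707 = 0.0032502 m.
That is 0.00325019 m = 0.32502 cm.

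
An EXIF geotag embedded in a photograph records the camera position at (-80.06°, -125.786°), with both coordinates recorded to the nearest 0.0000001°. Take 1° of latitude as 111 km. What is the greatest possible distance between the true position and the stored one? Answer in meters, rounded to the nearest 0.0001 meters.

Rounding to 7 decimal places leaves each coordinate within ±5e-08° of the true value.
N–S: 5e-08° × 111000 m/° = 0.00555 m.
Longitude error → 5e-08 × 111000 × cos 80.06° = 5e-08 × 111000 × 0.1726 ≈ 0.000958023 m.
Worst case both components are at the extreme and orthogonal: √(0.00555² + 0.000958023²) ≈ 0.00563208 m.

0.0056 meters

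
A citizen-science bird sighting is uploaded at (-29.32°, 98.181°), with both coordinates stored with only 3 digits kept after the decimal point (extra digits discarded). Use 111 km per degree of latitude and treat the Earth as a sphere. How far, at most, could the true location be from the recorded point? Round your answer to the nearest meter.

Truncating at 3 decimal places can drop up to a full unit in the last place, so each coordinate may be off by as much as 0.001°.
North–south component: 0.001° × 111000 = 111 m.
E–W at 29.32°: 0.001° × 111000 × cos 29.32° = 0.001 × 111000 × 0.8719 ≈ 96.7807 m.
Combining orthogonally: (111² + 96.7807²)^½ ≈ 147.267 m.

147 meters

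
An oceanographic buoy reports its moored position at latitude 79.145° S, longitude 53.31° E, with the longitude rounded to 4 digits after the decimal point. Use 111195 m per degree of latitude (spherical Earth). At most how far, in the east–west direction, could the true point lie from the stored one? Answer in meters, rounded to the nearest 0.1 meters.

Rounding to 4 decimal places leaves the longitude within ±5e-05° of the true value.
One degree of longitude at 79.145° is 111195 × cos 79.145° ≈ 111195 × 0.1883 = 20940.7 m.
So at most 5e-05° × 20940.7 ≈ 1.04704 m east–west.

1.0 meters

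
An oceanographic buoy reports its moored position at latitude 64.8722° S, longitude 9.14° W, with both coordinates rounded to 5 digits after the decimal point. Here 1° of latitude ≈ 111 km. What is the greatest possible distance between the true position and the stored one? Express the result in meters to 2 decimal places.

Rounding to 5 decimal places leaves each coordinate within ±5e-06° of the true value.
North–south component: 5e-06° × 111000 = 0.555 m.
Longitude error → 5e-06 × 111000 × cos 64.8722° = 5e-06 × 111000 × 0.4246 ≈ 0.235675 m.
The two errors are perpendicular, so the maximum displacement is √(0.555² + 0.235675²) ≈ 0.602966 m.

0.60 meters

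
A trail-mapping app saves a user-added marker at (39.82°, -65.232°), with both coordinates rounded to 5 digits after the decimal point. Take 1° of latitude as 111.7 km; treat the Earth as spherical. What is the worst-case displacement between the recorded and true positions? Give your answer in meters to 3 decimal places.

0.704 meters

Rounding to 5 decimal places leaves each coordinate within ±5e-06° of the true value.
North–south component: 5e-06° × 111700 = 0.5585 m.
Longitude error → 5e-06 × 111700 × cos 39.82° = 5e-06 × 111700 × 0.7681 ≈ 0.428962 m.
Worst case both components are at the extreme and orthogonal: √(0.5585² + 0.428962²) ≈ 0.704223 m.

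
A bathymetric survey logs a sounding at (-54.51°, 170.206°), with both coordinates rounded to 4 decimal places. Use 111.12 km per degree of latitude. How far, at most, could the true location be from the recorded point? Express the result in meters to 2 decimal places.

Rounding to 4 decimal places leaves each coordinate within ±5e-05° of the true value.
Latitude error → 5e-05 × 111120 = 5.556 m along the meridian.
Longitude error → 5e-05 × 111120 × cos 54.51° = 5e-05 × 111120 × 0.5806 ≈ 3.2256 m.
Combining orthogonally: (5.556² + 3.2256²)^½ ≈ 6.42445 m.

6.42 meters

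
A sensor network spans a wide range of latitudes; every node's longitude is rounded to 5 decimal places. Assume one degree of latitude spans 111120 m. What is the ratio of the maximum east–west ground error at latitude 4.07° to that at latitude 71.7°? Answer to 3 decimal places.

Rounding to 5 decimal places leaves the longitude within ±5e-06° of the true value.
At 4.07°: 5e-06° × 111120 × cos 4.07° = 5e-06 × 111120 × 0.9975 ≈ 0.5542 m.
Error at 71.7° = 5e-06° × 111120 × cos 71.7° ≈ 0.5556 × 0.3140 = 0.17445 m.
The ratio reduces to cos 4.07° / cos 71.7° = 0.9975/0.3140 ≈ 3.1768.

3.177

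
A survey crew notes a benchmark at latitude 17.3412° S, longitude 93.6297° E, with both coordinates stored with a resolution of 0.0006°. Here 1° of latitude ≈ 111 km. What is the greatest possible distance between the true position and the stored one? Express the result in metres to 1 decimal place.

With a 0.0006° grid the true value lies within half a step, ±0.0006°/2 = ±0.0003°, of the stored one.
North–south component: 0.0003° × 111000 = 33.3 m.
East–west component at 17.3412°: 0.0003° × 111000 × cos 17.3412° ≈ 0.0003 × 105955 ≈ 31.7864 m.
Combining orthogonally: (33.3² + 31.7864²)^½ ≈ 46.0355 m.

46.0 metres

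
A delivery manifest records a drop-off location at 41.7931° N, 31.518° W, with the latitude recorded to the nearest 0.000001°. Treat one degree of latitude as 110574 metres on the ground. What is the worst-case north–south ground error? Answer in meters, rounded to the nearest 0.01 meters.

Rounding to 6 decimal places leaves the latitude within ±5e-07° of the true value.
So the N–S error is at most 5e-07 × 110574 = 0.055287 m.

0.06 meters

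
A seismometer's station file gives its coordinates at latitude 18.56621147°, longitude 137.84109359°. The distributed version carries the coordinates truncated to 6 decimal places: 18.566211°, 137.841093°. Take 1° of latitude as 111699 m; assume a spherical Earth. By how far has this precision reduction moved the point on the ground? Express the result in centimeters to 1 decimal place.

8.2 centimeters

Δlat = 18.56621147 − 18.566211 = +0.00000047°; Δlon = 137.84109359 − 137.841093 = +0.00000059°.
N–S: 0.00000047° × 111699 m/° = 0.0524985 m.
E–W at 18.5662°: 0.00000059° × 111699 × cos 18.5662° = 0.00000059 × 111699 × 0.9480 ≈ 0.0624726 m.
Combined displacement = (0.0524985² + 0.0624726²)^½ ≈ 0.0816022 m.
That is 0.0816022 m = 8.1602 cm.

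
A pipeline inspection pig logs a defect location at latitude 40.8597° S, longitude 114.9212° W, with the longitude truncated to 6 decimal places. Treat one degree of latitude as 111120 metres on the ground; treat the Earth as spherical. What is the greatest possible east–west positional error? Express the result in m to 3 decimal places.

0.084 m

Truncating at 6 decimal places can drop up to a full unit in the last place, so the longitude may be off by as much as 1e-06°.
One degree of longitude at 40.8597° is 111120 × cos 40.8597° ≈ 111120 × 0.7563 = 84041.6 m.
East–west error: 1e-06° × 84041.6 m/° ≈ 0.0840416 m.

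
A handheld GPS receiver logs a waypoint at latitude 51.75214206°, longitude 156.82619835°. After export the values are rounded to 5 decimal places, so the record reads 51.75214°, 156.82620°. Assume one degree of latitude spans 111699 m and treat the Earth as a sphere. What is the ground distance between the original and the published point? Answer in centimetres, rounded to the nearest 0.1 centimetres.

25.7 centimetres

The latitude changed by +0.00000206° and the longitude by -0.00000165°.
North–south shift: 0.00000206 × 111699 = 0.2301 m.
E–W at 51.7521°: -0.00000165° × 111699 × cos 51.7521° = -0.00000165 × 111699 × 0.6191 ≈ -0.114096 m.
Hypotenuse of the two orthogonal shifts: √(0.2301² + 0.114096²) = 0.256834 m.
That is 0.256834 m = 25.683 cm.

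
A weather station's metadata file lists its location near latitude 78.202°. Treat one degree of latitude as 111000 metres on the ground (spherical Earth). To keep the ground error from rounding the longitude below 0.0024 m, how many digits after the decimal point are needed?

At 78.202° one degree of longitude covers 111000 × cos 78.202° ≈ 111000 × 0.2045 ≈ 22695.3 m.
Rounding to N decimal places gives at most 0.5 × 10⁻ᴺ degrees of error, i.e. 0.5 × 10⁻ᴺ × 22695.3 m.
Need 0.5 × 22695.3 × 10⁻ᴺ ≤ 0.0024 → 10⁻ᴺ ≤ 2.115e-07, so N ≥ 6.67.
At 6 places the error can reach 0.0113 m, but 7 places keeps it to 0.00113 m.

7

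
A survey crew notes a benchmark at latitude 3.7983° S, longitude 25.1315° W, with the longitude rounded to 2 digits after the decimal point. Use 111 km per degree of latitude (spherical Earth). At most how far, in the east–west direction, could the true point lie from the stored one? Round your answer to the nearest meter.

Rounding to 2 decimal places leaves the longitude within ±0.005° of the true value.
Parallels shrink by cos φ, so at 3.7983° a degree of longitude is 111000 × 0.9978 ≈ 110756 m.
East–west error: 0.005° × 110756 m/° ≈ 553.781 m.

554 meters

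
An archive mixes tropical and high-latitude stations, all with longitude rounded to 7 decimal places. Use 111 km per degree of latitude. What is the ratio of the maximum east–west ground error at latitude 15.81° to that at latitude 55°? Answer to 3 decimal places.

Rounding to 7 decimal places leaves the longitude within ±5e-08° of the true value.
At 15.81°: 5e-08° × 111000 × cos 15.81° = 5e-08 × 111000 × 0.9622 ≈ 0.00534 m.
Error at 55° = 5e-08° × 111000 × cos 55° ≈ 0.00555 × 0.5736 = 0.0031833 m.
The ratio reduces to cos 15.81° / cos 55° = 0.9622/0.5736 ≈ 1.6775.

1.677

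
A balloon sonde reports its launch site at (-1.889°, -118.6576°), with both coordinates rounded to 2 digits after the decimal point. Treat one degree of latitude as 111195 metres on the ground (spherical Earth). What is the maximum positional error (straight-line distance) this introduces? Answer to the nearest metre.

786 metres

Rounding to 2 decimal places leaves each coordinate within ±0.005° of the true value.
N–S: 0.005° × 111195 m/° = 555.975 m.
E–W at 1.889°: 0.005° × 111195 × cos 1.889° = 0.005 × 111195 × 0.9995 ≈ 555.673 m.
Worst case both components are at the extreme and orthogonal: √(555.975² + 555.673²) ≈ 786.054 m.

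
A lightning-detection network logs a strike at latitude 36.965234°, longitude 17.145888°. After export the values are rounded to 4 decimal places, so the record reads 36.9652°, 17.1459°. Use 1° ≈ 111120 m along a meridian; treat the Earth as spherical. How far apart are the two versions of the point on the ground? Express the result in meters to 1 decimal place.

3.9 meters

The latitude changed by +0.000034° and the longitude by -0.000012°.
N–S: 0.000034° × 111120 m/° = 3.77808 m.
East–west at this latitude: -0.000012° × 111120 × cos 36.9652° ≈ -0.000012 × 88785 = -1.06542 m.
Combined displacement = (3.77808² + 1.06542²)^½ ≈ 3.92543 m.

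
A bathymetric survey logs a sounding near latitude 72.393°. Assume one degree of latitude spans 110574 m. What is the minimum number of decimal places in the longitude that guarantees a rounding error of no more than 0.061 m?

6 decimal places

At 72.393° one degree of longitude covers 110574 × cos 72.393° ≈ 110574 × 0.3025 ≈ 33447.1 m.
N decimal places → at most half a unit in the last place, 0.5 × 10⁻ᴺ° = 33447.1/2 × 10⁻ᴺ m.
Setting 16723.6 × 10⁻ᴺ ≤ 0.061 gives 10ᴺ ≥ 2.742e+05, i.e. N ≥ 5.44.
So 6 decimal places suffice (0.0167 m); 5 would allow up to 0.167 m.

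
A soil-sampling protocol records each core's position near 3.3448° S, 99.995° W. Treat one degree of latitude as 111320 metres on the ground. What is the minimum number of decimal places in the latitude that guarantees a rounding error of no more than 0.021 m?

7 decimal places

One degree of latitude covers 111320 m.
With N decimal places the half-ulp bound is 0.5·10⁻ᴺ°, or 0.5·10⁻ᴺ × 111320 m on the ground.
Setting 55660 × 10⁻ᴺ ≤ 0.021 gives 10ᴺ ≥ 2.65e+06, i.e. N ≥ 6.42.
N = 6 would give 0.0557 m (too coarse); N = 7 gives 0.00557 m ≤ 0.021 m.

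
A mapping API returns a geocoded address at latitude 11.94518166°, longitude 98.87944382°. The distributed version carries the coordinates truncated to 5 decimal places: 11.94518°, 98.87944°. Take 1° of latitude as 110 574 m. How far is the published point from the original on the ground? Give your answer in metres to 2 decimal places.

0.45 metres

Δlat = 11.94518166 − 11.94518 = +0.00000166°; Δlon = 98.87944382 − 98.87944 = +0.00000382°.
North–south shift: 0.00000166 × 110574 = 0.183553 m.
East–west at this latitude: 0.00000382° × 110574 × cos 11.9452° ≈ 0.00000382 × 108180 = 0.413246 m.
Combined displacement = (0.183553² + 0.413246²)^½ ≈ 0.452177 m.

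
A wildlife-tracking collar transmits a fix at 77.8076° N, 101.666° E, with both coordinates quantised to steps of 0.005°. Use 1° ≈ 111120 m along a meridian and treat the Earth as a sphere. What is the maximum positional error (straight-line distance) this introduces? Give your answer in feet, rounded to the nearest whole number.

932 feet

With a 0.005° grid the true value lies within half a step, ±0.005°/2 = ±0.0025°, of the stored one.
Latitude error → 0.0025 × 111120 = 277.8 m along the meridian.
East–west component at 77.8076°: 0.0025° × 111120 × cos 77.8076° ≈ 0.0025 × 23468 ≈ 58.67 m.
Combining orthogonally: (277.8² + 58.67²)^½ ≈ 283.928 m.
Converting: 283.928 m × 3.2808 ft/m ≈ 931.52 ft.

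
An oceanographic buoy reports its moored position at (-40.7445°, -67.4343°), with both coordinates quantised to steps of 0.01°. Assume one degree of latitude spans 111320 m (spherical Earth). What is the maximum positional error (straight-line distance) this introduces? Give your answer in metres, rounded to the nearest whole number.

698 metres

With a 0.01° grid the true value lies within half a step, ±0.01°/2 = ±0.005°, of the stored one.
North–south component: 0.005° × 111320 = 556.6 m.
Longitude error → 0.005 × 111320 × cos 40.7445° = 0.005 × 111320 × 0.7576 ≈ 421.696 m.
The two errors are perpendicular, so the maximum displacement is √(556.6² + 421.696²) ≈ 698.306 m.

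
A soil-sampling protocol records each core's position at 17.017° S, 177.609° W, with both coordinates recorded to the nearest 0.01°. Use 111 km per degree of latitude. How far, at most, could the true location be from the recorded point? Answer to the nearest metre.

768 metres

Rounding to 2 decimal places leaves each coordinate within ±0.005° of the true value.
North–south component: 0.005° × 111000 = 555 m.
East–west component at 17.017°: 0.005° × 111000 × cos 17.017° ≈ 0.005 × 106140 ≈ 530.701 m.
Worst case both components are at the extreme and orthogonal: √(555² + 530.701²) ≈ 767.899 m.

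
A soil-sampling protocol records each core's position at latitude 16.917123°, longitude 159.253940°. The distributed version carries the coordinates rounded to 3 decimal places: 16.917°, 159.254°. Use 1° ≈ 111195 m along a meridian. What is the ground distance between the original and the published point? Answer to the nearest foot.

50 feet

Δlat = 16.917123 − 16.917 = +0.000123°; Δlon = 159.253940 − 159.254 = -0.000060°.
N–S: 0.000123° × 111195 m/° = 13.677 m.
East–west at this latitude: -0.000060° × 111195 × cos 16.917° ≈ -0.000060 × 106383 = -6.383 m.
Hypotenuse of the two orthogonal shifts: √(13.677² + 6.383²) = 15.0931 m.
In feet: 15.0931 m ÷ 0.3048 ≈ 49.518 ft.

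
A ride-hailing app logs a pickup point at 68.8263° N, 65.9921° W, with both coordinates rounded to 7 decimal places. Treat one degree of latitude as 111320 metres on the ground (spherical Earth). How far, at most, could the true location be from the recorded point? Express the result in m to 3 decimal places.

Rounding to 7 decimal places leaves each coordinate within ±5e-08° of the true value.
N–S: 5e-08° × 111320 m/° = 0.005566 m.
E–W at 68.8263°: 5e-08° × 111320 × cos 68.8263° = 5e-08 × 111320 × 0.3612 ≈ 0.00201042 m.
The two errors are perpendicular, so the maximum displacement is √(0.005566² + 0.00201042²) ≈ 0.00591795 m.

0.006 m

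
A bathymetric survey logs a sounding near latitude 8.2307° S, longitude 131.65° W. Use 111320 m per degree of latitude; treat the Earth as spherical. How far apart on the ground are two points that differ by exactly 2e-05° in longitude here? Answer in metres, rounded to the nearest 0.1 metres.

2e-05° of longitude at 8.2307° is 2e-05 × 111320 × cos 8.2307° ≈ 2e-05 × 110173 = 2.20347 m.

2.2 metres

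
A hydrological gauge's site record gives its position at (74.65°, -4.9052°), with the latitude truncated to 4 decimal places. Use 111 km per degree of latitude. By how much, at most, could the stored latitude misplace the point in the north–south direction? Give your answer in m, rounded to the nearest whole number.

Truncating at 4 decimal places can drop up to a full unit in the last place, so the latitude may be off by as much as 0.0001°.
Along the meridian that is 0.0001° × 111000 m/° = 11.1 m.

11 m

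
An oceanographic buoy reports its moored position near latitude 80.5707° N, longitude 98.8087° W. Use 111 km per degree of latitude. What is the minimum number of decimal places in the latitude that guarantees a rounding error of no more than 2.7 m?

5 decimal places

One degree of latitude covers 111000 m.
Rounding to N decimal places gives at most 0.5 × 10⁻ᴺ degrees of error, i.e. 0.5 × 10⁻ᴺ × 111000 m.
Setting 55500 × 10⁻ᴺ ≤ 2.7 gives 10ᴺ ≥ 2.056e+04, i.e. N ≥ 4.31.
At 4 places the error can reach 5.55 m, but 5 places keeps it to 0.555 m.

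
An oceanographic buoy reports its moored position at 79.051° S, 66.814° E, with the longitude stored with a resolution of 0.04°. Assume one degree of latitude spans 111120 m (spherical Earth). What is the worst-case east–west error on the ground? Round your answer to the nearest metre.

With a 0.04° grid the true value lies within half a step, ±0.04°/2 = ±0.02°, of the stored one.
Parallels shrink by cos φ, so at 79.051° a degree of longitude is 111120 × 0.1899 ≈ 21105.6 m.
So at most 0.02° × 21105.6 ≈ 422.112 m east–west.

422 metres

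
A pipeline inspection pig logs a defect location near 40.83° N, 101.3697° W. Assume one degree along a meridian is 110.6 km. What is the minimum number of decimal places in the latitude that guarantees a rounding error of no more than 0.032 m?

One degree of latitude covers 110600 m.
With N decimal places the half-ulp bound is 0.5·10⁻ᴺ°, or 0.5·10⁻ᴺ × 110600 m on the ground.
Need 0.5 × 110600 × 10⁻ᴺ ≤ 0.032 → 10⁻ᴺ ≤ 5.787e-07, so N ≥ 6.24.
N = 6 would give 0.0553 m (too coarse); N = 7 gives 0.00553 m ≤ 0.032 m.

7 decimal places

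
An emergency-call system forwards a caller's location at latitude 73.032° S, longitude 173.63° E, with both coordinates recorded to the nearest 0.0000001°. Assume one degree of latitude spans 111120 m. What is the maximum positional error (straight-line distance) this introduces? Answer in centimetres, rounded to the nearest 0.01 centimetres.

0.58 centimetres

Rounding to 7 decimal places leaves each coordinate within ±5e-08° of the true value.
Latitude error → 5e-08 × 111120 = 0.005556 m along the meridian.
E–W at 73.032°: 5e-08° × 111120 × cos 73.032° = 5e-08 × 111120 × 0.2918 ≈ 0.00162145 m.
Worst case both components are at the extreme and orthogonal: √(0.005556² + 0.00162145²) ≈ 0.00578777 m.
That is 0.00578777 m = 0.57878 cm.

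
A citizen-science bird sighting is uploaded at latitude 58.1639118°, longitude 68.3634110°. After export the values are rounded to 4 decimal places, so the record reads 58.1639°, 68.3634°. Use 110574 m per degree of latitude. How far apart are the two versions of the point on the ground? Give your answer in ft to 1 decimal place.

The latitude changed by +0.0000118° and the longitude by +0.0000110°.
North–south shift: 0.0000118 × 110574 = 1.30477 m.
East–west at this latitude: 0.0000110° × 110574 × cos 58.1639° ≈ 0.0000110 × 58326.8 = 0.641595 m.
Combined displacement = (1.30477² + 0.641595²)^½ ≈ 1.45399 m.
Converting: 1.45399 m × 3.2808 ft/m ≈ 4.7703 ft.

4.8 ft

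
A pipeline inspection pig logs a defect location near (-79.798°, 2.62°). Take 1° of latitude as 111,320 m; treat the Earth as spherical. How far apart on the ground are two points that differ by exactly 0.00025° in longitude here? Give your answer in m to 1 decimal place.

0.00025° of longitude at 79.798° is 0.00025 × 111320 × cos 79.798° ≈ 0.00025 × 19716.9 = 4.92922 m.

4.9 m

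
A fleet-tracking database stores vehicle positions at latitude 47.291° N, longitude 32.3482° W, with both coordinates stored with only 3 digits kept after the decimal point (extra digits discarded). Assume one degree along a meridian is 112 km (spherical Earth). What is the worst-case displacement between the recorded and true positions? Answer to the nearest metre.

Truncating at 3 decimal places can drop up to a full unit in the last place, so each coordinate may be off by as much as 0.001°.
N–S: 0.001° × 112000 m/° = 112 m.
East–west component at 47.291°: 0.001° × 112000 × cos 47.291° ≈ 0.001 × 75966.8 ≈ 75.9668 m.
Worst case both components are at the extreme and orthogonal: √(112² + 75.9668²) ≈ 135.333 m.

135 metres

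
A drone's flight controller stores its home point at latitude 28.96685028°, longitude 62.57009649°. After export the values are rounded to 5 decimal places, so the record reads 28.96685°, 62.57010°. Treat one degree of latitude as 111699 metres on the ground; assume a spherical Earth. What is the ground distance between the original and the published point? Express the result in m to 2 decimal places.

0.34 m

The latitude changed by +0.00000028° and the longitude by -0.00000351°.
North–south shift: 0.00000028 × 111699 = 0.0312757 m.
East–west at this latitude: -0.00000351° × 111699 × cos 28.9669° ≈ -0.00000351 × 97725.5 = -0.343016 m.
Distance: √(0.0312757² + 0.343016²) ≈ 0.344439 m.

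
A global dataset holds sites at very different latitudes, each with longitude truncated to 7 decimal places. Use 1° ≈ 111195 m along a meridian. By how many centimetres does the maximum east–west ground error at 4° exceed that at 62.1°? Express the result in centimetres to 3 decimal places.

0.589 centimetres

Truncating at 7 decimal places can drop up to a full unit in the last place, so the longitude may be off by as much as 1e-07°.
Error at 4° = 1e-07° × 111195 × cos 4° ≈ 0.011119 × 0.9976 = 0.011092 m.
At 62.1°: 1e-07° × 111195 × cos 62.1° = 1e-07 × 111195 × 0.4679 ≈ 0.0052031 m.
So the lower-latitude error exceeds the higher by 0.011092 − 0.0052031 = 0.0058893 m.
That is 0.00588927 m = 0.58893 cm.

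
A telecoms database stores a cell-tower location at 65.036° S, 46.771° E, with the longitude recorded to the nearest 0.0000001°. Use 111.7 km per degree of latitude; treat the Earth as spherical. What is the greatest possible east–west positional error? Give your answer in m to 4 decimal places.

0.0024 m

Rounding to 7 decimal places leaves the longitude within ±5e-08° of the true value.
At latitude 65.036° a degree of longitude spans 111700 m × cos 65.036° = 111700 × 0.4220 ≈ 47142.8 m.
Maximum E–W displacement: 5e-08 × 47142.8 = 0.00235714 m.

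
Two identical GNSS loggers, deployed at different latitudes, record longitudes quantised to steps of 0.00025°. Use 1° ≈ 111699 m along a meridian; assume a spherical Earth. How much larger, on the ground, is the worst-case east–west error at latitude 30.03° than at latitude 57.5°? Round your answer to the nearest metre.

With a 0.00025° grid the true value lies within half a step, ±0.00025°/2 = ±0.000125°, of the stored one.
At 30.03°: 0.000125° × 111699 × cos 30.03° = 0.000125 × 111699 × 0.8658 ≈ 12.088 m.
Error at 57.5° = 0.000125° × 111699 × cos 57.5° ≈ 13.962 × 0.5373 = 7.502 m.
Difference: 12.088 − 7.502 = 4.5861 m.

5 metres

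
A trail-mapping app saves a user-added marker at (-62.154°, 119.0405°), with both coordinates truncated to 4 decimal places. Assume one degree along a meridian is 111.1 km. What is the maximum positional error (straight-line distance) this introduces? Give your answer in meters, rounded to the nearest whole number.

12 meters

Truncating at 4 decimal places can drop up to a full unit in the last place, so each coordinate may be off by as much as 0.0001°.
N–S: 0.0001° × 111100 m/° = 11.11 m.
East–west component at 62.154°: 0.0001° × 111100 × cos 62.154° ≈ 0.0001 × 51894.4 ≈ 5.18944 m.
The two errors are perpendicular, so the maximum displacement is √(11.11² + 5.18944²) ≈ 12.2622 m.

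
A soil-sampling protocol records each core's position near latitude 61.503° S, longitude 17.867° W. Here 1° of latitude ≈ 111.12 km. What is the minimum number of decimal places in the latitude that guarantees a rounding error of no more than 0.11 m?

One degree of latitude covers 111120 m.
Rounding to N decimal places gives at most 0.5 × 10⁻ᴺ degrees of error, i.e. 0.5 × 10⁻ᴺ × 111120 m.
Need 0.5 × 111120 × 10⁻ᴺ ≤ 0.11 → 10⁻ᴺ ≤ 1.980e-06, so N ≥ 5.70.
So 6 decimal places suffice (0.0556 m); 5 would allow up to 0.556 m.

6 decimal places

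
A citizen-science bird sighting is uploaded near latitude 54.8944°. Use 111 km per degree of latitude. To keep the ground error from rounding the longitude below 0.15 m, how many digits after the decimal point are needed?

At 54.8944° one degree of longitude covers 111000 × cos 54.8944° ≈ 111000 × 0.5751 ≈ 63834.5 m.
N decimal places → at most half a unit in the last place, 0.5 × 10⁻ᴺ° = 63834.5/2 × 10⁻ᴺ m.
Need 0.5 × 63834.5 × 10⁻ᴺ ≤ 0.15 → 10⁻ᴺ ≤ 4.700e-06, so N ≥ 5.33.
N = 5 would give 0.319 m (too coarse); N = 6 gives 0.0319 m ≤ 0.15 m.

6 decimal places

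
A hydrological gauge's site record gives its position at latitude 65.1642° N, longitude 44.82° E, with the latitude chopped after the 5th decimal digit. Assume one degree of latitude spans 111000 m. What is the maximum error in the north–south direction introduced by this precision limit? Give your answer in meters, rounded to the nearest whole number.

1 meters

Truncating at 5 decimal places can drop up to a full unit in the last place, so the latitude may be off by as much as 1e-05°.
North–south distance: 1e-05° × 111000 m/° = 1.11 m.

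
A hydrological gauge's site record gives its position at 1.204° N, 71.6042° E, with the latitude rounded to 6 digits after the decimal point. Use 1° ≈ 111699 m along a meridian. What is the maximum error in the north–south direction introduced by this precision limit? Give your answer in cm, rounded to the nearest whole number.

6 cm

Rounding to 6 decimal places leaves the latitude within ±5e-07° of the true value.
Along the meridian that is 5e-07° × 111699 m/° = 0.0558495 m.
That is 0.0558495 m = 5.5849 cm.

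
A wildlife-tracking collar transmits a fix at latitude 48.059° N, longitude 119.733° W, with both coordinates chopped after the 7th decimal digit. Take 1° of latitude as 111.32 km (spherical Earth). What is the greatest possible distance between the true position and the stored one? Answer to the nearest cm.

Truncating at 7 decimal places can drop up to a full unit in the last place, so each coordinate may be off by as much as 1e-07°.
North–south component: 1e-07° × 111320 = 0.011132 m.
Longitude error → 1e-07 × 111320 × cos 48.059° = 1e-07 × 111320 × 0.6684 ≈ 0.00744024 m.
The two errors are perpendicular, so the maximum displacement is √(0.011132² + 0.00744024²) ≈ 0.0133895 m.
That is 0.0133895 m = 1.3389 cm.

1 cm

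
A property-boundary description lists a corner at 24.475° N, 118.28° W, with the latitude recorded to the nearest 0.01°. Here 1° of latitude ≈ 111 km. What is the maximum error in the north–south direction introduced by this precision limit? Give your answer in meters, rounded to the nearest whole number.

555 meters

Rounding to 2 decimal places leaves the latitude within ±0.005° of the true value.
North–south distance: 0.005° × 111000 m/° = 555 m.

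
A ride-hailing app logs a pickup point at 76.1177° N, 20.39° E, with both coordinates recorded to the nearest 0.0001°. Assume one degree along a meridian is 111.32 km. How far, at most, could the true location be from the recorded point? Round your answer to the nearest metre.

6 metres

Rounding to 4 decimal places leaves each coordinate within ±5e-05° of the true value.
N–S: 5e-05° × 111320 m/° = 5.566 m.
Longitude error → 5e-05 × 111320 × cos 76.1177° = 5e-05 × 111320 × 0.2399 ≈ 1.33544 m.
The two errors are perpendicular, so the maximum displacement is √(5.566² + 1.33544²) ≈ 5.72396 m.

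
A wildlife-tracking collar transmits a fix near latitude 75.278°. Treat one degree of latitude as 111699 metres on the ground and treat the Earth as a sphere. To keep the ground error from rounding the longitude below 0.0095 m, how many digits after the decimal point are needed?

7 decimal places

At 75.278° one degree of longitude covers 111699 × cos 75.278° ≈ 111699 × 0.2541 ≈ 28386 m.
Rounding to N decimal places gives at most 0.5 × 10⁻ᴺ degrees of error, i.e. 0.5 × 10⁻ᴺ × 28386 m.
Setting 14193 × 10⁻ᴺ ≤ 0.0095 gives 10ᴺ ≥ 1.494e+06, i.e. N ≥ 6.17.
N = 6 would give 0.0142 m (too coarse); N = 7 gives 0.00142 m ≤ 0.0095 m.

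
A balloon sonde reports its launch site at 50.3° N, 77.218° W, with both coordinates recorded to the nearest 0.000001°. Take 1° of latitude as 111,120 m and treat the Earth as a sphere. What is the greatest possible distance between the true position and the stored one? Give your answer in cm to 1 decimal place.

Rounding to 6 decimal places leaves each coordinate within ±5e-07° of the true value.
North–south component: 5e-07° × 111120 = 0.05556 m.
East–west component at 50.3°: 5e-07° × 111120 × cos 50.3° ≈ 5e-07 × 70979.9 ≈ 0.0354899 m.
Worst case both components are at the extreme and orthogonal: √(0.05556² + 0.0354899²) ≈ 0.0659276 m.
That is 0.0659276 m = 6.5928 cm.

6.6 cm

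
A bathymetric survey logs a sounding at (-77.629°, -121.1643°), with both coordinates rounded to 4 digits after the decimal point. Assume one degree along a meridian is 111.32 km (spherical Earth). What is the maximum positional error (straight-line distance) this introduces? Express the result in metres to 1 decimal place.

5.7 metres

Rounding to 4 decimal places leaves each coordinate within ±5e-05° of the true value.
North–south component: 5e-05° × 111320 = 5.566 m.
E–W at 77.629°: 5e-05° × 111320 × cos 77.629° = 5e-05 × 111320 × 0.2142 ≈ 1.19247 m.
Combining orthogonally: (5.566² + 1.19247²)^½ ≈ 5.6923 m.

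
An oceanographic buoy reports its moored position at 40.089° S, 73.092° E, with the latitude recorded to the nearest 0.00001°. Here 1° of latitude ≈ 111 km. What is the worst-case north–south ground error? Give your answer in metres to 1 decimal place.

0.6 metres

Rounding to 5 decimal places leaves the latitude within ±5e-06° of the true value.
So the N–S error is at most 5e-06 × 111000 = 0.555 m.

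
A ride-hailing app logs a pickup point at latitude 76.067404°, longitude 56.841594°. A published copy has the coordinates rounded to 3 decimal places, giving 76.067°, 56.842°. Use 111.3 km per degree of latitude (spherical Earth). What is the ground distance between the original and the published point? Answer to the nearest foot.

152 feet

The latitude changed by +0.000404° and the longitude by -0.000406°.
N–S: 0.000404° × 111300 m/° = 44.9652 m.
East–west at this latitude: -0.000406° × 111300 × cos 76.067° ≈ -0.000406 × 26799.6 = -10.8806 m.
Combined displacement = (44.9652² + 10.8806²)^½ ≈ 46.2629 m.
In feet: 46.2629 m ÷ 0.3048 ≈ 151.78 ft.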